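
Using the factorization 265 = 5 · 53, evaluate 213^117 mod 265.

Mod 5: 213 ≡ 3; by Fermat, exponent reduces to 117 mod 4 = 1; 3^1 ≡ 3 (mod 5).
Mod 53: 213 ≡ 1; by Fermat, exponent reduces to 117 mod 52 = 13; 1^13 ≡ 1 (mod 53).
Combine by CRT: x ≡ 3 (mod 5), x ≡ 1 (mod 53) ⇒ x ≡ 213 (mod 265).

213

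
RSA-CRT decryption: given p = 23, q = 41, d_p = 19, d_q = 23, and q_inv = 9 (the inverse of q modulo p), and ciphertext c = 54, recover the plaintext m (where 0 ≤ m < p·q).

878

m₁ = c^(d_p) mod p: c ≡ 8 (mod 23), and 8^19 mod 23 = 4.
m₂ = c^(d_q) mod q: c ≡ 13 (mod 41), and 13^23 mod 41 = 17.
h = q_inv·(m₁ − m₂) mod p = 9·(4 − 17) mod 23 = 21.
m = m₂ + h·q = 17 + 21·41 = 878.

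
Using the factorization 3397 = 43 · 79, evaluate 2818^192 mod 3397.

Mod 43: 2818 ≡ 23; by Fermat, exponent reduces to 192 mod 42 = 24; 23^24 ≡ 41 (mod 43).
Mod 79: 2818 ≡ 53; by Fermat, exponent reduces to 192 mod 78 = 36; 53^36 ≡ 52 (mod 79).
Combine by CRT: x ≡ 41 (mod 43), x ≡ 52 (mod 79) ⇒ x ≡ 1632 (mod 3397).

1632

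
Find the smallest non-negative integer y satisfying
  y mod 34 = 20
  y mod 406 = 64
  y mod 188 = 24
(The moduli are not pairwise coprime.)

Combine the congruences pairwise.
gcd(34, 406) = 2 and 2 | (64 − 20), so the pair is consistent; merging gives y ≡ 2094 (mod 6902), where 6902 = lcm(34, 406).
gcd(6902, 188) = 2 and 2 | (24 − 2094), so the pair is consistent; merging gives y ≡ 50408 (mod 648788), where 648788 = lcm(6902, 188).
The solution is unique modulo lcm(34, 406, 188) = 648788.

50408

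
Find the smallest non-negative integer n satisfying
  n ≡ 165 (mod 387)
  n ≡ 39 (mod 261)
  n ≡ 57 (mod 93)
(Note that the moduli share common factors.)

gcd(387, 261) = 9 and 9 | (39 − 165), so the pair is consistent; merging gives n ≡ 11001 (mod 11223), where 11223 = lcm(387, 261).
gcd(11223, 93) = 3 and 3 | (57 − 11001), so the pair is consistent; merging gives n ≡ 347691 (mod 347913), where 347913 = lcm(11223, 93).
The solution is unique modulo lcm(387, 261, 93) = 347913.

347691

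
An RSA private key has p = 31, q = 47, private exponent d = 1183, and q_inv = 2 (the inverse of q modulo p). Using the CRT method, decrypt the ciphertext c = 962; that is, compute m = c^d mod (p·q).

373

d_p = d mod (p−1) = 1183 mod 30 = 13; d_q = d mod (q−1) = 33.
m₁ = c^(d_p) mod p: c ≡ 1 (mod 31), and 1^13 mod 31 = 1.
m₂ = c^(d_q) mod q: c ≡ 22 (mod 47), and 22^33 mod 47 = 44.
h = q_inv·(m₁ − m₂) mod p = 2·(1 − 44) mod 31 = 7.
m = m₂ + h·q = 44 + 7·47 = 373.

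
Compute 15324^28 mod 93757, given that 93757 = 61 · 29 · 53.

24535

Mod 61: 15324 ≡ 13; 13^28 ≡ 13 (mod 61).
Mod 29: 15324 ≡ 12; since 28 | 28, by Fermat 12^28 ≡ 1 (mod 29).
Mod 53: 15324 ≡ 7; 7^28 ≡ 49 (mod 53).
Combine by CRT: x ≡ 13 (mod 61), x ≡ 1 (mod 29), x ≡ 49 (mod 53) ⇒ x ≡ 24535 (mod 93757).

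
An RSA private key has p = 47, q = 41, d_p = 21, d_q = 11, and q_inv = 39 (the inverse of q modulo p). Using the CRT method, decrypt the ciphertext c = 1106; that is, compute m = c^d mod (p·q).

m₁ = c^(d_p) mod p: c ≡ 25 (mod 47), and 25^21 mod 47 = 37.
m₂ = c^(d_q) mod q: c ≡ 40 (mod 41), and 40^11 mod 41 = 40.
h = q_inv·(m₁ − m₂) mod p = 39·(37 − 40) mod 47 = 24.
m = m₂ + h·q = 40 + 24·41 = 1024.

1024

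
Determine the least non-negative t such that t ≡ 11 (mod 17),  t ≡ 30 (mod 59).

From t ≡ 11 (mod 17) write t = 11 + 17s. Substituting into t ≡ 30 (mod 59) gives 17s ≡ 19 (mod 59), and since 17⁻¹ ≡ 7 (mod 59), s ≡ 15. Hence t ≡ 11 + 17·15 = 266 (mod 1003).

266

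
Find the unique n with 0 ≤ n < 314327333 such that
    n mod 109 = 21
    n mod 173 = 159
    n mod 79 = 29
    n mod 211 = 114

The moduli are pairwise coprime; M = 109·173·79·211 = 314327333.
M/109 = 2883737; 2883737 ≡ 33 (mod 109); 33·76 ≡ 1, so inverse 76.
M/173 = 1816921; 1816921 ≡ 75 (mod 173); 75·30 ≡ 1, so inverse 30.
M/79 = 3978827; 3978827 ≡ 71 (mod 79); 71·69 ≡ 1, so inverse 69.
M/211 = 1489703; 1489703 ≡ 43 (mod 211); 43·54 ≡ 1, so inverse 54.
n ≡ 21·2883737·76 + 159·1816921·30 + 29·3978827·69 + 114·1489703·54 = 30401401917.
30401401917 mod 314327333 = 225977949.

225977949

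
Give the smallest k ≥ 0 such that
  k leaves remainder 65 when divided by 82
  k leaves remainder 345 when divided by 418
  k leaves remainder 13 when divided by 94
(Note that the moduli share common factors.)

259923

Combine the congruences pairwise.
gcd(82, 418) = 2 and 2 | (345 − 65), so the pair is consistent; merging gives k ≡ 2853 (mod 17138), where 17138 = lcm(82, 418).
gcd(17138, 94) = 2 and 2 | (13 − 2853), so the pair is consistent; merging gives k ≡ 259923 (mod 805486), where 805486 = lcm(17138, 94).
The solution is unique modulo lcm(82, 418, 94) = 805486.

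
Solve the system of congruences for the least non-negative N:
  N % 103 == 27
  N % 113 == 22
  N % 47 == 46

215400

Combine the congruences pairwise.
From N ≡ 27 (mod 103) write N = 27 + 103t. Substituting into N ≡ 22 (mod 113) gives 103t ≡ 108 (mod 113), and since 103⁻¹ ≡ 79 (mod 113), t ≡ 57. Hence N ≡ 27 + 103·57 = 5898 (mod 11639).
From N ≡ 5898 (mod 11639) write N = 5898 + 11639t. Substituting into N ≡ 46 (mod 47) gives 11639t ≡ 23 (mod 47), and since 30⁻¹ ≡ 11 (mod 47), t ≡ 18. Hence N ≡ 5898 + 11639·18 = 215400 (mod 547033).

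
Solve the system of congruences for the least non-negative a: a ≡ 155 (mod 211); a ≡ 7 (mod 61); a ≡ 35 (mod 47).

From a ≡ 155 (mod 211) write a = 155 + 211t. Substituting into a ≡ 7 (mod 61) gives 211t ≡ 35 (mod 61), and since 28⁻¹ ≡ 24 (mod 61), t ≡ 47. Hence a ≡ 155 + 211·47 = 10072 (mod 12871).
From a ≡ 10072 (mod 12871) write a = 10072 + 12871t. Substituting into a ≡ 35 (mod 47) gives 12871t ≡ 21 (mod 47), and since 40⁻¹ ≡ 20 (mod 47), t ≡ 44. Hence a ≡ 10072 + 12871·44 = 576396 (mod 604937).

576396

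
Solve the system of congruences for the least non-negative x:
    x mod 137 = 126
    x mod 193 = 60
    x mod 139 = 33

3500887

Combine the congruences pairwise.
From x ≡ 126 (mod 137) write x = 126 + 137t. Substituting into x ≡ 60 (mod 193) gives 137t ≡ 127 (mod 193), and since 137⁻¹ ≡ 31 (mod 193), t ≡ 77. Hence x ≡ 126 + 137·77 = 10675 (mod 26441).
From x ≡ 10675 (mod 26441) write x = 10675 + 26441t. Substituting into x ≡ 33 (mod 139) gives 26441t ≡ 61 (mod 139), and since 31⁻¹ ≡ 9 (mod 139), t ≡ 132. Hence x ≡ 10675 + 26441·132 = 3500887 (mod 3675299).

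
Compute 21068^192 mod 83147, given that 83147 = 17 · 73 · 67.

Mod 17: 21068 ≡ 5; since 16 | 192, by Fermat 5^192 ≡ 1 (mod 17).
Mod 73: 21068 ≡ 44; by Fermat, exponent reduces to 192 mod 72 = 48; 44^48 ≡ 8 (mod 73).
Mod 67: 21068 ≡ 30; by Fermat, exponent reduces to 192 mod 66 = 60; 30^60 ≡ 1 (mod 67).
Combine by CRT: x ≡ 1 (mod 17), x ≡ 8 (mod 73), x ≡ 1 (mod 67) ⇒ x ≡ 39866 (mod 83147).

39866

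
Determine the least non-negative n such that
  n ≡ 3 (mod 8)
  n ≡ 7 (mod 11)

51

From n ≡ 3 (mod 8) write n = 3 + 8t. Substituting into n ≡ 7 (mod 11) gives 8t ≡ 4 (mod 11), and since 8⁻¹ ≡ 7 (mod 11), t ≡ 6. Hence n ≡ 3 + 8·6 = 51 (mod 88).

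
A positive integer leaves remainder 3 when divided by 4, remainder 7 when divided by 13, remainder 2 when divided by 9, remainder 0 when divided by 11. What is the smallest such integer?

3179

The moduli are pairwise coprime; N = 4·13·9·11 = 5148.
N/4 = 1287; 1287 ≡ 3 (mod 4); 3·3 ≡ 1, so inverse 3.
N/13 = 396; 396 ≡ 6 (mod 13); 6·11 ≡ 1, so inverse 11.
N/9 = 572; 572 ≡ 5 (mod 9); 5·2 ≡ 1, so inverse 2.
N/11 = 468; 468 ≡ 6 (mod 11); 6·2 ≡ 1, so inverse 2.
k ≡ 3·1287·3 + 7·396·11 + 2·572·2 + 0·468·2 = 44363.
44363 mod 5148 = 3179.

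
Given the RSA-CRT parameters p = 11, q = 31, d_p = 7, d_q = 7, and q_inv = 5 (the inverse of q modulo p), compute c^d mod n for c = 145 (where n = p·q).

73

m₁ = c^(d_p) mod p: c ≡ 2 (mod 11), and 2^7 mod 11 = 7.
m₂ = c^(d_q) mod q: c ≡ 21 (mod 31), and 21^7 mod 31 = 11.
h = q_inv·(m₁ − m₂) mod p = 5·(7 − 11) mod 11 = 2.
m = m₂ + h·q = 11 + 2·31 = 73.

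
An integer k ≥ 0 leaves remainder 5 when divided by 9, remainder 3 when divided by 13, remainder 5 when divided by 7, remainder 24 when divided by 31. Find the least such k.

24638

The moduli are pairwise coprime; N = 9·13·7·31 = 25389.
N/9 = 2821; 2821 ≡ 4 (mod 9); 4·7 ≡ 1, so inverse 7.
N/13 = 1953; 1953 ≡ 3 (mod 13); 3·9 ≡ 1, so inverse 9.
N/7 = 3627; 3627 ≡ 1 (mod 7), inverse 1.
N/31 = 819; 819 ≡ 13 (mod 31); 13·12 ≡ 1, so inverse 12.
k ≡ 5·2821·7 + 3·1953·9 + 5·3627·1 + 24·819·12 = 405473.
405473 mod 25389 = 24638.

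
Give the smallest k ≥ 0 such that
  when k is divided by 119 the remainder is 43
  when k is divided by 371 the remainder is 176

Combine the congruences pairwise.
gcd(119, 371) = 7 and 7 | (176 − 43), so the pair is consistent; merging gives k ≡ 6112 (mod 6307), where 6307 = lcm(119, 371).
The solution is unique modulo lcm(119, 371) = 6307.

6112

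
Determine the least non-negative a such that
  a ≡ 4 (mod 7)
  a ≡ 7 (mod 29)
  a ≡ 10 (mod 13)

The moduli are pairwise coprime; N = 7·29·13 = 2639.
N/7 = 377; 377 ≡ 6 (mod 7); 6·6 ≡ 1, so inverse 6.
N/29 = 91; 91 ≡ 4 (mod 29); 4·22 ≡ 1, so inverse 22.
N/13 = 203; 203 ≡ 8 (mod 13); 8·5 ≡ 1, so inverse 5.
a ≡ 4·377·6 + 7·91·22 + 10·203·5 = 33212.
33212 mod 2639 = 1544.

1544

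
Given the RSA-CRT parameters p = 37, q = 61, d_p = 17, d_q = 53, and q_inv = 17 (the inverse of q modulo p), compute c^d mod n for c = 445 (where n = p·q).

m₁ = c^(d_p) mod p: c ≡ 1 (mod 37), and 1^17 mod 37 = 1.
m₂ = c^(d_q) mod q: c ≡ 18 (mod 61), and 18^53 mod 61 = 30.
h = q_inv·(m₁ − m₂) mod p = 17·(1 − 30) mod 37 = 25.
m = m₂ + h·q = 30 + 25·61 = 1555.

1555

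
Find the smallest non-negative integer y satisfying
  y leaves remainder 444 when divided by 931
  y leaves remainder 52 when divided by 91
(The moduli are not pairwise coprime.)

gcd(931, 91) = 7 and 7 | (52 − 444), so the pair is consistent; merging gives y ≡ 3237 (mod 12103), where 12103 = lcm(931, 91).
The solution is unique modulo lcm(931, 91) = 12103.

3237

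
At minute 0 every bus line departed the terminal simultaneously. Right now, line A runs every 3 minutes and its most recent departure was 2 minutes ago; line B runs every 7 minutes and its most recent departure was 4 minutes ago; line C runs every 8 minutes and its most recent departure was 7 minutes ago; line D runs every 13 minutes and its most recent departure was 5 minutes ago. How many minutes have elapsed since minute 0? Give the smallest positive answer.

The moduli are pairwise coprime; N = 3·7·8·13 = 2184.
N/3 = 728; 728 ≡ 2 (mod 3); 2·2 ≡ 1, so inverse 2.
N/7 = 312; 312 ≡ 4 (mod 7); 4·2 ≡ 1, so inverse 2.
N/8 = 273; 273 ≡ 1 (mod 8), inverse 1.
N/13 = 168; 168 ≡ 12 (mod 13); 12·12 ≡ 1, so inverse 12.
t ≡ 2·728·2 + 4·312·2 + 7·273·1 + 5·168·12 = 17399.
17399 mod 2184 = 2111.

2111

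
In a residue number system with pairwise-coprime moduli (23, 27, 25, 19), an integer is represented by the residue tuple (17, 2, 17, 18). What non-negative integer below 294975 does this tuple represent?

From x ≡ 17 (mod 23) write x = 17 + 23t. Substituting into x ≡ 2 (mod 27) gives 23t ≡ 12 (mod 27), and since 23⁻¹ ≡ 20 (mod 27), t ≡ 24. Hence x ≡ 17 + 23·24 = 569 (mod 621).
From x ≡ 569 (mod 621) write x = 569 + 621t. Substituting into x ≡ 17 (mod 25) gives 621t ≡ 23 (mod 25), and since 21⁻¹ ≡ 6 (mod 25), t ≡ 13. Hence x ≡ 569 + 621·13 = 8642 (mod 15525).
From x ≡ 8642 (mod 15525) write x = 8642 + 15525t. Substituting into x ≡ 18 (mod 19) gives 15525t ≡ 2 (mod 19), and since 2⁻¹ ≡ 10 (mod 19), t ≡ 1. Hence x ≡ 8642 + 15525·1 = 24167 (mod 294975).

24167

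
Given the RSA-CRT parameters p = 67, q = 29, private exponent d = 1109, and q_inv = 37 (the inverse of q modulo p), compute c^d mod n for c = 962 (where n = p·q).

531

d_p = d mod (p−1) = 1109 mod 66 = 53; d_q = d mod (q−1) = 17.
m₁ = c^(d_p) mod p: c ≡ 24 (mod 67), and 24^53 mod 67 = 62.
m₂ = c^(d_q) mod q: c ≡ 5 (mod 29), and 5^17 mod 29 = 9.
h = q_inv·(m₁ − m₂) mod p = 37·(62 − 9) mod 67 = 18.
m = m₂ + h·q = 9 + 18·29 = 531.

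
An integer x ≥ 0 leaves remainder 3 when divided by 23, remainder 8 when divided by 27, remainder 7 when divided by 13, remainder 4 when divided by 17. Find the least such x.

71234

The moduli are pairwise coprime; N = 23·27·13·17 = 137241.
N/23 = 5967; 5967 ≡ 10 (mod 23); 10·7 ≡ 1, so inverse 7.
N/27 = 5083; 5083 ≡ 7 (mod 27); 7·4 ≡ 1, so inverse 4.
N/13 = 10557; 10557 ≡ 1 (mod 13), inverse 1.
N/17 = 8073; 8073 ≡ 15 (mod 17); 15·8 ≡ 1, so inverse 8.
x ≡ 3·5967·7 + 8·5083·4 + 7·10557·1 + 4·8073·8 = 620198.
620198 mod 137241 = 71234.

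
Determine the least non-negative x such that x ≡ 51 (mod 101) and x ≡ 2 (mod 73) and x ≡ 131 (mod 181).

676347

The moduli are pairwise coprime; N = 101·73·181 = 1334513.
N/101 = 13213; 13213 ≡ 83 (mod 101); 83·28 ≡ 1, so inverse 28.
N/73 = 18281; 18281 ≡ 31 (mod 73); 31·33 ≡ 1, so inverse 33.
N/181 = 7373; 7373 ≡ 133 (mod 181); 133·49 ≡ 1, so inverse 49.
x ≡ 51·13213·28 + 2·18281·33 + 131·7373·49 = 67401997.
67401997 mod 1334513 = 676347.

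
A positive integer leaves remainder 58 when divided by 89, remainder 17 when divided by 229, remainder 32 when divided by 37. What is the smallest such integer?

554884

The moduli are pairwise coprime; N = 89·229·37 = 754097.
N/89 = 8473; 8473 ≡ 18 (mod 89); 18·5 ≡ 1, so inverse 5.
N/229 = 3293; 3293 ≡ 87 (mod 229); 87·179 ≡ 1, so inverse 179.
N/37 = 20381; 20381 ≡ 31 (mod 37); 31·6 ≡ 1, so inverse 6.
t ≡ 58·8473·5 + 17·3293·179 + 32·20381·6 = 16390921.
16390921 mod 754097 = 554884.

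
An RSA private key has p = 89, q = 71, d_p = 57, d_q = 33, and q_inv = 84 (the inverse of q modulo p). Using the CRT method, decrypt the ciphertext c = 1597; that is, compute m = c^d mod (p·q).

m₁ = c^(d_p) mod p: c ≡ 84 (mod 89), and 84^57 mod 89 = 49.
m₂ = c^(d_q) mod q: c ≡ 35 (mod 71), and 35^33 mod 71 = 67.
h = q_inv·(m₁ − m₂) mod p = 84·(49 − 67) mod 89 = 1.
m = m₂ + h·q = 67 + 1·71 = 138.

138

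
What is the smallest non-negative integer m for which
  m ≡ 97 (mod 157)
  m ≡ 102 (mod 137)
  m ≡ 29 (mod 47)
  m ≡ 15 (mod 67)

The moduli are pairwise coprime; N = 157·137·47·67 = 67731841.
N/157 = 431413; 431413 ≡ 134 (mod 157); 134·116 ≡ 1, so inverse 116.
N/137 = 494393; 494393 ≡ 97 (mod 137); 97·113 ≡ 1, so inverse 113.
N/47 = 1441103; 1441103 ≡ 36 (mod 47); 36·17 ≡ 1, so inverse 17.
N/67 = 1010923; 1010923 ≡ 27 (mod 67); 27·5 ≡ 1, so inverse 5.
m ≡ 97·431413·116 + 102·494393·113 + 29·1441103·17 + 15·1010923·5 = 11338915798.
11338915798 mod 67731841 = 27698351.

27698351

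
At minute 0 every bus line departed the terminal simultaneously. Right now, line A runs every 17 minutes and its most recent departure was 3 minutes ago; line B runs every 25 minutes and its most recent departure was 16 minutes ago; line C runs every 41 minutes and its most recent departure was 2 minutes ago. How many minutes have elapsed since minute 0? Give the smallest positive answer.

From t ≡ 3 (mod 17) write t = 3 + 17s. Substituting into t ≡ 16 (mod 25) gives 17s ≡ 13 (mod 25), and since 17⁻¹ ≡ 3 (mod 25), s ≡ 14. Hence t ≡ 3 + 17·14 = 241 (mod 425).
From t ≡ 241 (mod 425) write t = 241 + 425s. Substituting into t ≡ 2 (mod 41) gives 425s ≡ 7 (mod 41), and since 15⁻¹ ≡ 11 (mod 41), s ≡ 36. Hence t ≡ 241 + 425·36 = 15541 (mod 17425).

15541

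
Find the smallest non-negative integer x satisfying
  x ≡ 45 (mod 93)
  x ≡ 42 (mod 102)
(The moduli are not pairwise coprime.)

Combine the congruences pairwise.
gcd(93, 102) = 3 and 3 | (42 − 45), so the pair is consistent; merging gives x ≡ 2184 (mod 3162), where 3162 = lcm(93, 102).
The solution is unique modulo lcm(93, 102) = 3162.

2184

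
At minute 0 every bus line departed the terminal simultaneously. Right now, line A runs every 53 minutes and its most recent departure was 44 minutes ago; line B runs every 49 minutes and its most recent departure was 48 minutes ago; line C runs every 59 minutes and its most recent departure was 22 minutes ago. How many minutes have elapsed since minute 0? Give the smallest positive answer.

From t ≡ 44 (mod 53) write t = 44 + 53s. Substituting into t ≡ 48 (mod 49) gives 53s ≡ 4 (mod 49), and since 4⁻¹ ≡ 37 (mod 49), s ≡ 1. Hence t ≡ 44 + 53·1 = 97 (mod 2597).
From t ≡ 97 (mod 2597) write t = 97 + 2597s. Substituting into t ≡ 22 (mod 59) gives 2597s ≡ 43 (mod 59), and since 1⁻¹ ≡ 1 (mod 59), s ≡ 43. Hence t ≡ 97 + 2597·43 = 111768 (mod 153223).

111768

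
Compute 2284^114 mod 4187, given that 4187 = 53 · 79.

1223

Mod 53: 2284 ≡ 5; by Fermat, exponent reduces to 114 mod 52 = 10; 5^10 ≡ 4 (mod 53).
Mod 79: 2284 ≡ 72; by Fermat, exponent reduces to 114 mod 78 = 36; 72^36 ≡ 38 (mod 79).
Combine by CRT: x ≡ 4 (mod 53), x ≡ 38 (mod 79) ⇒ x ≡ 1223 (mod 4187).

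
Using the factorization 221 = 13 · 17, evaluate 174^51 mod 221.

47

Mod 13: 174 ≡ 5; by Fermat, exponent reduces to 51 mod 12 = 3; 5^3 ≡ 8 (mod 13).
Mod 17: 174 ≡ 4; by Fermat, exponent reduces to 51 mod 16 = 3; 4^3 ≡ 13 (mod 17).
Combine by CRT: x ≡ 8 (mod 13), x ≡ 13 (mod 17) ⇒ x ≡ 47 (mod 221).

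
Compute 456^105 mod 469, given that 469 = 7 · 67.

Mod 7: 456 ≡ 1; by Fermat, exponent reduces to 105 mod 6 = 3; 1^3 ≡ 1 (mod 7).
Mod 67: 456 ≡ 54; by Fermat, exponent reduces to 105 mod 66 = 39; 54^39 ≡ 62 (mod 67).
Combine by CRT: x ≡ 1 (mod 7), x ≡ 62 (mod 67) ⇒ x ≡ 330 (mod 469).

330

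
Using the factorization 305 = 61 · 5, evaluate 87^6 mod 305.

64

Mod 61: 87 ≡ 26; 26^6 ≡ 3 (mod 61).
Mod 5: 87 ≡ 2; by Fermat, exponent reduces to 6 mod 4 = 2; 2^2 ≡ 4 (mod 5).
Combine by CRT: x ≡ 3 (mod 61), x ≡ 4 (mod 5) ⇒ x ≡ 64 (mod 305).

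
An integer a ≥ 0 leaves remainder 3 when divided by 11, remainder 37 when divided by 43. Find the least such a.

Combine the congruences pairwise.
From a ≡ 3 (mod 11) write a = 3 + 11t. Substituting into a ≡ 37 (mod 43) gives 11t ≡ 34 (mod 43), and since 11⁻¹ ≡ 4 (mod 43), t ≡ 7. Hence a ≡ 3 + 11·7 = 80 (mod 473).

80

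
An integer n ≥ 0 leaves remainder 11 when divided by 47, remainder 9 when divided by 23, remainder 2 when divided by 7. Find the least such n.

The moduli are pairwise coprime; M = 47·23·7 = 7567.
M/47 = 161; 161 ≡ 20 (mod 47); 20·40 ≡ 1, so inverse 40.
M/23 = 329; 329 ≡ 7 (mod 23); 7·10 ≡ 1, so inverse 10.
M/7 = 1081; 1081 ≡ 3 (mod 7); 3·5 ≡ 1, so inverse 5.
n ≡ 11·161·40 + 9·329·10 + 2·1081·5 = 111260.
111260 mod 7567 = 5322.

5322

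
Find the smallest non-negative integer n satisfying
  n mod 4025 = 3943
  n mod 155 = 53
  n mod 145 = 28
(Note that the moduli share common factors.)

1638093

Combine the congruences pairwise.
gcd(4025, 155) = 5 and 5 | (53 − 3943), so the pair is consistent; merging gives n ≡ 16018 (mod 124775), where 124775 = lcm(4025, 155).
gcd(124775, 145) = 5 and 5 | (28 − 16018), so the pair is consistent; merging gives n ≡ 1638093 (mod 3618475), where 3618475 = lcm(124775, 145).
The solution is unique modulo lcm(4025, 155, 145) = 3618475.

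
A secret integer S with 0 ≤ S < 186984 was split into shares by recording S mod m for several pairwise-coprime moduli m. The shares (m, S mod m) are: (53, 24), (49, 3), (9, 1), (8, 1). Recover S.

Combine the congruences pairwise.
From S ≡ 24 (mod 53) write S = 24 + 53t. Substituting into S ≡ 3 (mod 49) gives 53t ≡ 28 (mod 49), and since 4⁻¹ ≡ 37 (mod 49), t ≡ 7. Hence S ≡ 24 + 53·7 = 395 (mod 2597).
From S ≡ 395 (mod 2597) write S = 395 + 2597t. Substituting into S ≡ 1 (mod 9) gives 2597t ≡ 2 (mod 9), and since 5⁻¹ ≡ 2 (mod 9), t ≡ 4. Hence S ≡ 395 + 2597·4 = 10783 (mod 23373).
From S ≡ 10783 (mod 23373) write S = 10783 + 23373t. Substituting into S ≡ 1 (mod 8) gives 23373t ≡ 2 (mod 8), and since 5⁻¹ ≡ 5 (mod 8), t ≡ 2. Hence S ≡ 10783 + 23373·2 = 57529 (mod 186984).

57529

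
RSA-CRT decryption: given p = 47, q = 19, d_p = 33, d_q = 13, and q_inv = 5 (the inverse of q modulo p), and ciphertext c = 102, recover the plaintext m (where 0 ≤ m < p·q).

786

m₁ = c^(d_p) mod p: c ≡ 8 (mod 47), and 8^33 mod 47 = 34.
m₂ = c^(d_q) mod q: c ≡ 7 (mod 19), and 7^13 mod 19 = 7.
h = q_inv·(m₁ − m₂) mod p = 5·(34 − 7) mod 47 = 41.
m = m₂ + h·q = 7 + 41·19 = 786.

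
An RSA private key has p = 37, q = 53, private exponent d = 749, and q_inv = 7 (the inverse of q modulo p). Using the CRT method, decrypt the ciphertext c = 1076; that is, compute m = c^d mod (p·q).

d_p = d mod (p−1) = 749 mod 36 = 29; d_q = d mod (q−1) = 21.
m₁ = c^(d_p) mod p: c ≡ 3 (mod 37), and 3^29 mod 37 = 28.
m₂ = c^(d_q) mod q: c ≡ 16 (mod 53), and 16^21 mod 53 = 42.
h = q_inv·(m₁ − m₂) mod p = 7·(28 − 42) mod 37 = 13.
m = m₂ + h·q = 42 + 13·53 = 731.

731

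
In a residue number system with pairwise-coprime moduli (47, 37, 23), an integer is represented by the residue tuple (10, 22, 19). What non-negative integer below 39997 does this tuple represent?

19891

Combine the congruences pairwise.
From x ≡ 10 (mod 47) write x = 10 + 47t. Substituting into x ≡ 22 (mod 37) gives 47t ≡ 12 (mod 37), and since 10⁻¹ ≡ 26 (mod 37), t ≡ 16. Hence x ≡ 10 + 47·16 = 762 (mod 1739).
From x ≡ 762 (mod 1739) write x = 762 + 1739t. Substituting into x ≡ 19 (mod 23) gives 1739t ≡ 16 (mod 23), and since 14⁻¹ ≡ 5 (mod 23), t ≡ 11. Hence x ≡ 762 + 1739·11 = 19891 (mod 39997).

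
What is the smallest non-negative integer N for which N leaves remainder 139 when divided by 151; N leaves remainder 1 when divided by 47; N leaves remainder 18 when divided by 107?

The moduli are pairwise coprime; M = 151·47·107 = 759379.
M/151 = 5029; 5029 ≡ 46 (mod 151); 46·23 ≡ 1, so inverse 23.
M/47 = 16157; 16157 ≡ 36 (mod 47); 36·17 ≡ 1, so inverse 17.
M/107 = 7097; 7097 ≡ 35 (mod 107); 35·52 ≡ 1, so inverse 52.
N ≡ 139·5029·23 + 1·16157·17 + 18·7097·52 = 22995174.
22995174 mod 759379 = 213804.

213804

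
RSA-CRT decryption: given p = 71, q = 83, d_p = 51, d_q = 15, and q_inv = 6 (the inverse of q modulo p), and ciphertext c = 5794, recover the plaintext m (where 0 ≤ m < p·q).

m₁ = c^(d_p) mod p: c ≡ 43 (mod 71), and 43^51 mod 71 = 29.
m₂ = c^(d_q) mod q: c ≡ 67 (mod 83), and 67^15 mod 83 = 60.
h = q_inv·(m₁ − m₂) mod p = 6·(29 − 60) mod 71 = 27.
m = m₂ + h·q = 60 + 27·83 = 2301.

2301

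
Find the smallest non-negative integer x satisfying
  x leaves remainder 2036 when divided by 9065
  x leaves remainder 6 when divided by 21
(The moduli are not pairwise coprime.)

Combine the congruences pairwise.
gcd(9065, 21) = 7 and 7 | (6 − 2036), so the pair is consistent; merging gives x ≡ 20166 (mod 27195), where 27195 = lcm(9065, 21).
The solution is unique modulo lcm(9065, 21) = 27195.

20166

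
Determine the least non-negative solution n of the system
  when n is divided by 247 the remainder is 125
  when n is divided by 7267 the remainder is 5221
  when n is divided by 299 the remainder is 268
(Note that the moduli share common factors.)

63357

gcd(247, 7267) = 13 and 13 | (5221 − 125), so the pair is consistent; merging gives n ≡ 63357 (mod 138073), where 138073 = lcm(247, 7267).
gcd(138073, 299) = 13 and 13 | (268 − 63357), so the pair is consistent; merging gives n ≡ 63357 (mod 3175679), where 3175679 = lcm(138073, 299).
The solution is unique modulo lcm(247, 7267, 299) = 3175679.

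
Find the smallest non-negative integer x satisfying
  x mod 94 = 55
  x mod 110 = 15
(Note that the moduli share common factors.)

Combine the congruences pairwise.
gcd(94, 110) = 2 and 2 | (15 − 55), so the pair is consistent; merging gives x ≡ 2875 (mod 5170), where 5170 = lcm(94, 110).
The solution is unique modulo lcm(94, 110) = 5170.

2875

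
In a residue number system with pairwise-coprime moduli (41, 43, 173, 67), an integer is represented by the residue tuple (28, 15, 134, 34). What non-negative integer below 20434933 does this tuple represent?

11138047

The moduli are pairwise coprime; N = 41·43·173·67 = 20434933.
N/41 = 498413; 498413 ≡ 17 (mod 41); 17·29 ≡ 1, so inverse 29.
N/43 = 475231; 475231 ≡ 38 (mod 43); 38·17 ≡ 1, so inverse 17.
N/173 = 118121; 118121 ≡ 135 (mod 173); 135·132 ≡ 1, so inverse 132.
N/67 = 304999; 304999 ≡ 15 (mod 67); 15·9 ≡ 1, so inverse 9.
x ≡ 28·498413·29 + 15·475231·17 + 134·118121·132 + 34·304999·9 = 2708549203.
2708549203 mod 20434933 = 11138047.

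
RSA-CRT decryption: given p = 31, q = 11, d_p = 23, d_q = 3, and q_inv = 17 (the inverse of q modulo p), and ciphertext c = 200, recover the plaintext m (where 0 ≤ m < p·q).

m₁ = c^(d_p) mod p: c ≡ 14 (mod 31), and 14^23 mod 31 = 18.
m₂ = c^(d_q) mod q: c ≡ 2 (mod 11), and 2^3 mod 11 = 8.
h = q_inv·(m₁ − m₂) mod p = 17·(18 − 8) mod 31 = 15.
m = m₂ + h·q = 8 + 15·11 = 173.

173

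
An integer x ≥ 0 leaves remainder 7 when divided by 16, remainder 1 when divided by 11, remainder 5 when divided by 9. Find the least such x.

23

Combine the congruences pairwise.
From x ≡ 7 (mod 16) write x = 7 + 16t. Substituting into x ≡ 1 (mod 11) gives 16t ≡ 5 (mod 11), and since 5⁻¹ ≡ 9 (mod 11), t ≡ 1. Hence x ≡ 7 + 16·1 = 23 (mod 176).
From x ≡ 23 (mod 176) write x = 23 + 176t. Substituting into x ≡ 5 (mod 9) gives 176t ≡ 0 (mod 9), and since 5⁻¹ ≡ 2 (mod 9), t ≡ 0. Hence x ≡ 23 + 176·0 = 23 (mod 1584).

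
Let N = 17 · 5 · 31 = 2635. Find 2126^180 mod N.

Mod 17: 2126 ≡ 1; by Fermat, exponent reduces to 180 mod 16 = 4; 1^4 ≡ 1 (mod 17).
Mod 5: 2126 ≡ 1; since 4 | 180, by Fermat 1^180 ≡ 1 (mod 5).
Mod 31: 2126 ≡ 18; since 30 | 180, by Fermat 18^180 ≡ 1 (mod 31).
Combine by CRT: x ≡ 1 (mod 17), x ≡ 1 (mod 5), x ≡ 1 (mod 31) ⇒ x ≡ 1 (mod 2635).

1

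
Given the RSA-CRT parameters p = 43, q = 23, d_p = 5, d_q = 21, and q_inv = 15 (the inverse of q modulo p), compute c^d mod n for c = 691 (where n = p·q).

m₁ = c^(d_p) mod p: c ≡ 3 (mod 43), and 3^5 mod 43 = 28.
m₂ = c^(d_q) mod q: c ≡ 1 (mod 23), and 1^21 mod 23 = 1.
h = q_inv·(m₁ − m₂) mod p = 15·(28 − 1) mod 43 = 18.
m = m₂ + h·q = 1 + 18·23 = 415.

415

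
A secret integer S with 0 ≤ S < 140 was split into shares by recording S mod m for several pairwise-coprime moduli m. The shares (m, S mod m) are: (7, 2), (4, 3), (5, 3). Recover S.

23

From S ≡ 2 (mod 7) write S = 2 + 7t. Substituting into S ≡ 3 (mod 4) gives 7t ≡ 1 (mod 4), and since 3⁻¹ ≡ 3 (mod 4), t ≡ 3. Hence S ≡ 2 + 7·3 = 23 (mod 28).
From S ≡ 23 (mod 28) write S = 23 + 28t. Substituting into S ≡ 3 (mod 5) gives 28t ≡ 0 (mod 5), and since 3⁻¹ ≡ 2 (mod 5), t ≡ 0. Hence S ≡ 23 + 28·0 = 23 (mod 140).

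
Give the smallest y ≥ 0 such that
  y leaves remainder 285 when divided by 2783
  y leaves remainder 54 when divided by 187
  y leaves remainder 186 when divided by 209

762827

Combine the congruences pairwise.
gcd(2783, 187) = 11 and 11 | (54 − 285), so the pair is consistent; merging gives y ≡ 5851 (mod 47311), where 47311 = lcm(2783, 187).
gcd(47311, 209) = 11 and 11 | (186 − 5851), so the pair is consistent; merging gives y ≡ 762827 (mod 898909), where 898909 = lcm(47311, 209).
The solution is unique modulo lcm(2783, 187, 209) = 898909.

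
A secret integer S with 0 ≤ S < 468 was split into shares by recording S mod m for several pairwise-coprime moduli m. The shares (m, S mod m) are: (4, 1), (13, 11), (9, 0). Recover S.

297

The moduli are pairwise coprime; N = 4·13·9 = 468.
N/4 = 117; 117 ≡ 1 (mod 4), inverse 1.
N/13 = 36; 36 ≡ 10 (mod 13); 10·4 ≡ 1, so inverse 4.
N/9 = 52; 52 ≡ 7 (mod 9); 7·4 ≡ 1, so inverse 4.
S ≡ 1·117·1 + 11·36·4 + 0·52·4 = 1701.
1701 mod 468 = 297.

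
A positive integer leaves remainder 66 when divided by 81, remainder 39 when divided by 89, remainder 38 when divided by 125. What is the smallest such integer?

740163

From N ≡ 66 (mod 81) write N = 66 + 81t. Substituting into N ≡ 39 (mod 89) gives 81t ≡ 62 (mod 89), and since 81⁻¹ ≡ 11 (mod 89), t ≡ 59. Hence N ≡ 66 + 81·59 = 4845 (mod 7209).
From N ≡ 4845 (mod 7209) write N = 4845 + 7209t. Substituting into N ≡ 38 (mod 125) gives 7209t ≡ 68 (mod 125), and since 84⁻¹ ≡ 64 (mod 125), t ≡ 102. Hence N ≡ 4845 + 7209·102 = 740163 (mod 901125).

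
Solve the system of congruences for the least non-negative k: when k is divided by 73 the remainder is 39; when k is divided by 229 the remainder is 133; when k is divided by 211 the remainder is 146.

The moduli are pairwise coprime; N = 73·229·211 = 3527287.
N/73 = 48319; 48319 ≡ 66 (mod 73); 66·52 ≡ 1, so inverse 52.
N/229 = 15403; 15403 ≡ 60 (mod 229); 60·42 ≡ 1, so inverse 42.
N/211 = 16717; 16717 ≡ 48 (mod 211); 48·22 ≡ 1, so inverse 22.
k ≡ 39·48319·52 + 133·15403·42 + 146·16717·22 = 237727094.
237727094 mod 3527287 = 1398865.

1398865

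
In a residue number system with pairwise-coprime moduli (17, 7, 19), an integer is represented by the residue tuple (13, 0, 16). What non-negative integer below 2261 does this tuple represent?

1764

Combine the congruences pairwise.
From x ≡ 13 (mod 17) write x = 13 + 17t. Substituting into x ≡ 0 (mod 7) gives 17t ≡ 1 (mod 7), and since 3⁻¹ ≡ 5 (mod 7), t ≡ 5. Hence x ≡ 13 + 17·5 = 98 (mod 119).
From x ≡ 98 (mod 119) write x = 98 + 119t. Substituting into x ≡ 16 (mod 19) gives 119t ≡ 13 (mod 19), and since 5⁻¹ ≡ 4 (mod 19), t ≡ 14. Hence x ≡ 98 + 119·14 = 1764 (mod 2261).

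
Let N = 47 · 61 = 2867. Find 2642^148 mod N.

256

Mod 47: 2642 ≡ 10; by Fermat, exponent reduces to 148 mod 46 = 10; 10^10 ≡ 21 (mod 47).
Mod 61: 2642 ≡ 19; by Fermat, exponent reduces to 148 mod 60 = 28; 19^28 ≡ 12 (mod 61).
Combine by CRT: x ≡ 21 (mod 47), x ≡ 12 (mod 61) ⇒ x ≡ 256 (mod 2867).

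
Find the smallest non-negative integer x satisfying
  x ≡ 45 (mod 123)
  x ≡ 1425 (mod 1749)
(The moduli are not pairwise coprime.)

gcd(123, 1749) = 3 and 3 | (1425 − 45), so the pair is consistent; merging gives x ≡ 71385 (mod 71709), where 71709 = lcm(123, 1749).
The solution is unique modulo lcm(123, 1749) = 71709.

71385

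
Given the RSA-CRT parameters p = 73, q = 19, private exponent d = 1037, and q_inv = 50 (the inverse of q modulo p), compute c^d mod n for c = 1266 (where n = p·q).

d_p = d mod (p−1) = 1037 mod 72 = 29; d_q = d mod (q−1) = 11.
m₁ = c^(d_p) mod p: c ≡ 25 (mod 73), and 25^29 mod 73 = 61.
m₂ = c^(d_q) mod q: c ≡ 12 (mod 19), and 12^11 mod 19 = 8.
h = q_inv·(m₁ − m₂) mod p = 50·(61 − 8) mod 73 = 22.
m = m₂ + h·q = 8 + 22·19 = 426.

426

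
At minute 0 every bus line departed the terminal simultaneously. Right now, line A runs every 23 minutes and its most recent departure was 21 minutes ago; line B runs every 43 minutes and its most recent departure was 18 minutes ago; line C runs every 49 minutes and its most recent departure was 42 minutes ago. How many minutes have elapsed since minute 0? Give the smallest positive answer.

The moduli are pairwise coprime; N = 23·43·49 = 48461.
N/23 = 2107; 2107 ≡ 14 (mod 23); 14·5 ≡ 1, so inverse 5.
N/43 = 1127; 1127 ≡ 9 (mod 43); 9·24 ≡ 1, so inverse 24.
N/49 = 989; 989 ≡ 9 (mod 49); 9·11 ≡ 1, so inverse 11.
t ≡ 21·2107·5 + 18·1127·24 + 42·989·11 = 1165017.
1165017 mod 48461 = 1953.

1953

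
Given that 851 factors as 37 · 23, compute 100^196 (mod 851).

285

Mod 37: 100 ≡ 26; by Fermat, exponent reduces to 196 mod 36 = 16; 26^16 ≡ 26 (mod 37).
Mod 23: 100 ≡ 8; by Fermat, exponent reduces to 196 mod 22 = 20; 8^20 ≡ 9 (mod 23).
Combine by CRT: x ≡ 26 (mod 37), x ≡ 9 (mod 23) ⇒ x ≡ 285 (mod 851).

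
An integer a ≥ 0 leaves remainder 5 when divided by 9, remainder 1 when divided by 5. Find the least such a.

From a ≡ 5 (mod 9) write a = 5 + 9t. Substituting into a ≡ 1 (mod 5) gives 9t ≡ 1 (mod 5), and since 4⁻¹ ≡ 4 (mod 5), t ≡ 4. Hence a ≡ 5 + 9·4 = 41 (mod 45).

41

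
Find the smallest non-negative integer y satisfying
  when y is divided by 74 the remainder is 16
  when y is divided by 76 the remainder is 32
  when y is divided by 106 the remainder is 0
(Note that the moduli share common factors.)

gcd(74, 76) = 2 and 2 | (32 − 16), so the pair is consistent; merging gives y ≡ 2236 (mod 2812), where 2812 = lcm(74, 76).
gcd(2812, 106) = 2 and 2 | (0 − 2236), so the pair is consistent; merging gives y ≡ 92220 (mod 149036), where 149036 = lcm(2812, 106).
The solution is unique modulo lcm(74, 76, 106) = 149036.

92220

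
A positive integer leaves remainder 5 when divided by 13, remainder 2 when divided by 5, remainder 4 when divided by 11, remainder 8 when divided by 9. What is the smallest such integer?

The moduli are pairwise coprime; N = 13·5·11·9 = 6435.
N/13 = 495; 495 ≡ 1 (mod 13), inverse 1.
N/5 = 1287; 1287 ≡ 2 (mod 5); 2·3 ≡ 1, so inverse 3.
N/11 = 585; 585 ≡ 2 (mod 11); 2·6 ≡ 1, so inverse 6.
N/9 = 715; 715 ≡ 4 (mod 9); 4·7 ≡ 1, so inverse 7.
a ≡ 5·495·1 + 2·1287·3 + 4·585·6 + 8·715·7 = 64277.
64277 mod 6435 = 6362.

6362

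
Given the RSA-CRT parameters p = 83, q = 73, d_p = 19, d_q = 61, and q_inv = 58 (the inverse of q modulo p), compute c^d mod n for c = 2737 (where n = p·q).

m₁ = c^(d_p) mod p: c ≡ 81 (mod 83), and 81^19 mod 83 = 23.
m₂ = c^(d_q) mod q: c ≡ 36 (mod 73), and 36^61 mod 73 = 69.
h = q_inv·(m₁ − m₂) mod p = 58·(23 − 69) mod 83 = 71.
m = m₂ + h·q = 69 + 71·73 = 5252.

5252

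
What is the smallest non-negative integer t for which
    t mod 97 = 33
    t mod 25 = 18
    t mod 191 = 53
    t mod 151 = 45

From t ≡ 33 (mod 97) write t = 33 + 97s. Substituting into t ≡ 18 (mod 25) gives 97s ≡ 10 (mod 25), and since 22⁻¹ ≡ 8 (mod 25), s ≡ 5. Hence t ≡ 33 + 97·5 = 518 (mod 2425).
From t ≡ 518 (mod 2425) write t = 518 + 2425s. Substituting into t ≡ 53 (mod 191) gives 2425s ≡ 108 (mod 191), and since 133⁻¹ ≡ 135 (mod 191), s ≡ 64. Hence t ≡ 518 + 2425·64 = 155718 (mod 463175).
From t ≡ 155718 (mod 463175) write t = 155718 + 463175s. Substituting into t ≡ 45 (mod 151) gives 463175s ≡ 8 (mod 151), and since 58⁻¹ ≡ 138 (mod 151), s ≡ 47. Hence t ≡ 155718 + 463175·47 = 21924943 (mod 69939425).

21924943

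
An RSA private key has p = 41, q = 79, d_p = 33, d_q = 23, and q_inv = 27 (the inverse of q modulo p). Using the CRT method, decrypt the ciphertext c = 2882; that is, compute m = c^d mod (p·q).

1094

m₁ = c^(d_p) mod p: c ≡ 12 (mod 41), and 12^33 mod 41 = 28.
m₂ = c^(d_q) mod q: c ≡ 38 (mod 79), and 38^23 mod 79 = 67.
h = q_inv·(m₁ − m₂) mod p = 27·(28 − 67) mod 41 = 13.
m = m₂ + h·q = 67 + 13·79 = 1094.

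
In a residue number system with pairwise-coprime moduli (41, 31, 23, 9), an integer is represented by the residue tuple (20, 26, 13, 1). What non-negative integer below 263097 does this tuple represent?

61561

From x ≡ 20 (mod 41) write x = 20 + 41t. Substituting into x ≡ 26 (mod 31) gives 41t ≡ 6 (mod 31), and since 10⁻¹ ≡ 28 (mod 31), t ≡ 13. Hence x ≡ 20 + 41·13 = 553 (mod 1271).
From x ≡ 553 (mod 1271) write x = 553 + 1271t. Substituting into x ≡ 13 (mod 23) gives 1271t ≡ 12 (mod 23), and since 6⁻¹ ≡ 4 (mod 23), t ≡ 2. Hence x ≡ 553 + 1271·2 = 3095 (mod 29233).
From x ≡ 3095 (mod 29233) write x = 3095 + 29233t. Substituting into x ≡ 1 (mod 9) gives 29233t ≡ 2 (mod 9), and since 1⁻¹ ≡ 1 (mod 9), t ≡ 2. Hence x ≡ 3095 + 29233·2 = 61561 (mod 263097).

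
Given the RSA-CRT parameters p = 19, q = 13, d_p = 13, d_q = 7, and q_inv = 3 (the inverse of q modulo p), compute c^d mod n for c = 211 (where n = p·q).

m₁ = c^(d_p) mod p: c ≡ 2 (mod 19), and 2^13 mod 19 = 3.
m₂ = c^(d_q) mod q: c ≡ 3 (mod 13), and 3^7 mod 13 = 3.
h = q_inv·(m₁ − m₂) mod p = 3·(3 − 3) mod 19 = 0.
m = m₂ + h·q = 3 + 0·13 = 3.

3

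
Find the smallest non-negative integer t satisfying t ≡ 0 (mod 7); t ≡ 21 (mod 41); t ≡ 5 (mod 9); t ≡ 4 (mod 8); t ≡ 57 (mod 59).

The moduli are pairwise coprime; N = 7·41·9·8·59 = 1219176.
N/7 = 174168; 174168 ≡ 1 (mod 7), inverse 1.
N/41 = 29736; 29736 ≡ 11 (mod 41); 11·15 ≡ 1, so inverse 15.
N/9 = 135464; 135464 ≡ 5 (mod 9); 5·2 ≡ 1, so inverse 2.
N/8 = 152397; 152397 ≡ 5 (mod 8); 5·5 ≡ 1, so inverse 5.
N/59 = 20664; 20664 ≡ 14 (mod 59); 14·38 ≡ 1, so inverse 38.
t ≡ 0·174168·1 + 21·29736·15 + 5·135464·2 + 4·152397·5 + 57·20664·38 = 58527644.
58527644 mod 1219176 = 7196.

7196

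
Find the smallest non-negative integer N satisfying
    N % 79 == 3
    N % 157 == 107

From N ≡ 3 (mod 79) write N = 3 + 79t. Substituting into N ≡ 107 (mod 157) gives 79t ≡ 104 (mod 157), and since 79⁻¹ ≡ 2 (mod 157), t ≡ 51. Hence N ≡ 3 + 79·51 = 4032 (mod 12403).

4032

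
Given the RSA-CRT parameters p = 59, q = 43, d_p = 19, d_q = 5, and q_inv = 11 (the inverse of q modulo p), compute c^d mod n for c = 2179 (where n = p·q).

1869

m₁ = c^(d_p) mod p: c ≡ 55 (mod 59), and 55^19 mod 59 = 40.
m₂ = c^(d_q) mod q: c ≡ 29 (mod 43), and 29^5 mod 43 = 20.
h = q_inv·(m₁ − m₂) mod p = 11·(40 − 20) mod 59 = 43.
m = m₂ + h·q = 20 + 43·43 = 1869.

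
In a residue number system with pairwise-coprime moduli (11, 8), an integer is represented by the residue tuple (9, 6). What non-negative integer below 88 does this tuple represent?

From x ≡ 9 (mod 11) write x = 9 + 11t. Substituting into x ≡ 6 (mod 8) gives 11t ≡ 5 (mod 8), and since 3⁻¹ ≡ 3 (mod 8), t ≡ 7. Hence x ≡ 9 + 11·7 = 86 (mod 88).

86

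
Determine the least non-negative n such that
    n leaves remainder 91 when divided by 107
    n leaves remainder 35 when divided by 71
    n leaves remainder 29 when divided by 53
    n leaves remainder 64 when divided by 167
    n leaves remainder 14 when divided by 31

1798919722

The moduli are pairwise coprime; M = 107·71·53·167·31 = 2084472457.
M/107 = 19481051; 19481051 ≡ 96 (mod 107); 96·68 ≡ 1, so inverse 68.
M/71 = 29358767; 29358767 ≡ 54 (mod 71); 54·25 ≡ 1, so inverse 25.
M/53 = 39329669; 39329669 ≡ 12 (mod 53); 12·31 ≡ 1, so inverse 31.
M/167 = 12481871; 12481871 ≡ 124 (mod 167); 124·66 ≡ 1, so inverse 66.
M/31 = 67241047; 67241047 ≡ 1 (mod 31), inverse 1.
n ≡ 91·19481051·68 + 35·29358767·25 + 29·39329669·31 + 64·12481871·66 + 14·67241047·1 = 235259834906.
235259834906 mod 2084472457 = 1798919722.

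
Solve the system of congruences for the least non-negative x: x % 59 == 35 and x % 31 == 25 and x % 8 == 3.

The moduli are pairwise coprime; N = 59·31·8 = 14632.
N/59 = 248; 248 ≡ 12 (mod 59); 12·5 ≡ 1, so inverse 5.
N/31 = 472; 472 ≡ 7 (mod 31); 7·9 ≡ 1, so inverse 9.
N/8 = 1829; 1829 ≡ 5 (mod 8); 5·5 ≡ 1, so inverse 5.
x ≡ 35·248·5 + 25·472·9 + 3·1829·5 = 177035.
177035 mod 14632 = 1451.

1451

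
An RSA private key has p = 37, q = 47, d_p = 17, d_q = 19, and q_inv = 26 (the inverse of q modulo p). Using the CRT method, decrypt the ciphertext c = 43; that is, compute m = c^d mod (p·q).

931

m₁ = c^(d_p) mod p: c ≡ 6 (mod 37), and 6^17 mod 37 = 6.
m₂ = c^(d_q) mod q: c ≡ 43 (mod 47), and 43^19 mod 47 = 38.
h = q_inv·(m₁ − m₂) mod p = 26·(6 − 38) mod 37 = 19.
m = m₂ + h·q = 38 + 19·47 = 931.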